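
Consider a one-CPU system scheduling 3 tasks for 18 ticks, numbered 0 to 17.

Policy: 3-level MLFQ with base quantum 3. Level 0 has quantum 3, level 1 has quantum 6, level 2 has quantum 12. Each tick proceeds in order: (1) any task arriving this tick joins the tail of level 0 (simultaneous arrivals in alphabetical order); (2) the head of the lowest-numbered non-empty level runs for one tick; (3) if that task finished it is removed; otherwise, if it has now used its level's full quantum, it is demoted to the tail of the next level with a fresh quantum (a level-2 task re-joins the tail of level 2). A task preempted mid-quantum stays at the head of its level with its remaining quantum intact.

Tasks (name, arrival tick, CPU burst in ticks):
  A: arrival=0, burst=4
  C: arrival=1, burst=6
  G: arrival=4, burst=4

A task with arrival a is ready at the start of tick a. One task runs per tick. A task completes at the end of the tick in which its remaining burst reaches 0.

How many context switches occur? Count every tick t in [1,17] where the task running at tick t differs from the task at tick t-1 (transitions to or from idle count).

context switches = 6

t=0: L0/L1/L2 = A/-/- → run A
t=1: L0/L1/L2 = AC/-/- → run A
t=2: L0/L1/L2 = AC/-/- → run A
t=3: L0/L1/L2 = C/A/- → run C
t=4: L0/L1/L2 = CG/A/- → run C
t=5: L0/L1/L2 = CG/A/- → run C
t=6: L0/L1/L2 = G/AC/- → run G
t=7: L0/L1/L2 = G/AC/- → run G
t=8: L0/L1/L2 = G/AC/- → run G
t=9: L0/L1/L2 = -/ACG/- → run A
t=10: L0/L1/L2 = -/CG/- → run C
t=11: L0/L1/L2 = -/CG/- → run C
t=12: L0/L1/L2 = -/CG/- → run C
t=13: L0/L1/L2 = -/G/- → run G
t=14: (idle)
t=15: (idle)
t=16: (idle)
t=17: (idle)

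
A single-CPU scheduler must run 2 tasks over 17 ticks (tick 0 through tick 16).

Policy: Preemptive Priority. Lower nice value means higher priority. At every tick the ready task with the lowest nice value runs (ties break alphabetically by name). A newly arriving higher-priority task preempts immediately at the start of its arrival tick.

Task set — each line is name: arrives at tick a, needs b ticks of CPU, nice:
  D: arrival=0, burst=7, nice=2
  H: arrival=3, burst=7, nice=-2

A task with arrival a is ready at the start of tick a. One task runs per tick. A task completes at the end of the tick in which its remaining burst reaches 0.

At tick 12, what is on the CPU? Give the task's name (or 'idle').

t=0: ready={D} → run D
t=1: ready={D} → run D
t=2: ready={D} → run D
t=3: ready={D,H} → run H
t=4: ready={D,H} → run H
t=5: ready={D,H} → run H
t=6: ready={D,H} → run H
t=7: ready={D,H} → run H
t=8: ready={D,H} → run H
t=9: ready={D,H} → run H
t=10: ready={D} → run D
t=11: ready={D} → run D
t=12: ready={D} → run D
t=13: ready={D} → run D
t=14: (idle)
t=15: (idle)
t=16: (idle)

running at tick 12 = D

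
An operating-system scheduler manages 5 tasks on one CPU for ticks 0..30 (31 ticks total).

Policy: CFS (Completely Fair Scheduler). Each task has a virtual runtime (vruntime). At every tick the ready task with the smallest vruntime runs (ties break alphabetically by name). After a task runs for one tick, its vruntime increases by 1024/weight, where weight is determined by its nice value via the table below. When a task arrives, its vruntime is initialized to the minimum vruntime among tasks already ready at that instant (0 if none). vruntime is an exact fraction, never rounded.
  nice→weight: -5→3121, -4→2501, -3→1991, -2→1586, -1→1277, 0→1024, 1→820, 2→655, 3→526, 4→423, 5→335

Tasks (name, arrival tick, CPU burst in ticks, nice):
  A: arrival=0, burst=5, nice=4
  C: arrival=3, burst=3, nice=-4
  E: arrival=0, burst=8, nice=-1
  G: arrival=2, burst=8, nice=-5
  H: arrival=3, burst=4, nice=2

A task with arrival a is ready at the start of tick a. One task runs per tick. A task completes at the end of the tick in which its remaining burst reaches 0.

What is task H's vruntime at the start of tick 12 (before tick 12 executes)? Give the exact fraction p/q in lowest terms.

vruntime(H, start of tick 12) = 1978368/836435

t=0: vr[A=0 E=0] → run A
t=1: vr[A=1024/423 E=0] → run E
t=2: vr[A=1024/423 E=1024/1277 G=1024/1277] → run E
t=3: vr[A=1024/423 C=1024/1277 E=2048/1277 G=1024/1277 H=1024/1277] → run C
t=4: vr[A=1024/423 C=3868672/3193777 E=2048/1277 G=1024/1277 H=1024/1277] → run G
t=5: vr[A=1024/423 C=3868672/3193777 E=2048/1277 G=4503552/3985517 H=1024/1277] → run H
t=6: vr[A=1024/423 C=3868672/3193777 E=2048/1277 G=4503552/3985517 H=1978368/836435] → run G
t=7: vr[A=1024/423 C=3868672/3193777 E=2048/1277 G=5811200/3985517 H=1978368/836435] → run C
t=8: vr[A=1024/423 C=5176320/3193777 E=2048/1277 G=5811200/3985517 H=1978368/836435] → run G
t=9: vr[A=1024/423 C=5176320/3193777 E=2048/1277 G=7118848/3985517 H=1978368/836435] → run E
t=10: vr[A=1024/423 C=5176320/3193777 E=3072/1277 G=7118848/3985517 H=1978368/836435] → run C
t=11: vr[A=1024/423 E=3072/1277 G=7118848/3985517 H=1978368/836435] → run G
t=12: vr[A=1024/423 E=3072/1277 G=8426496/3985517 H=1978368/836435] → run G
t=13: vr[A=1024/423 E=3072/1277 G=9734144/3985517 H=1978368/836435] → run H
t=14: vr[A=1024/423 E=3072/1277 G=9734144/3985517 H=3286016/836435] → run E
t=15: vr[A=1024/423 E=4096/1277 G=9734144/3985517 H=3286016/836435] → run A
t=16: vr[A=2048/423 E=4096/1277 G=9734144/3985517 H=3286016/836435] → run G
t=17: vr[A=2048/423 E=4096/1277 G=11041792/3985517 H=3286016/836435] → run G
t=18: vr[A=2048/423 E=4096/1277 G=12349440/3985517 H=3286016/836435] → run G
t=19: vr[A=2048/423 E=4096/1277 H=3286016/836435] → run E
t=20: vr[A=2048/423 E=5120/1277 H=3286016/836435] → run H
t=21: vr[A=2048/423 E=5120/1277 H=4593664/836435] → run E
t=22: vr[A=2048/423 E=6144/1277 H=4593664/836435] → run E
t=23: vr[A=2048/423 E=7168/1277 H=4593664/836435] → run A
t=24: vr[A=1024/141 E=7168/1277 H=4593664/836435] → run H
t=25: vr[A=1024/141 E=7168/1277] → run E
t=26: vr[A=1024/141] → run A
t=27: vr[A=4096/423] → run A
t=28: (idle)
t=29: (idle)
t=30: (idle)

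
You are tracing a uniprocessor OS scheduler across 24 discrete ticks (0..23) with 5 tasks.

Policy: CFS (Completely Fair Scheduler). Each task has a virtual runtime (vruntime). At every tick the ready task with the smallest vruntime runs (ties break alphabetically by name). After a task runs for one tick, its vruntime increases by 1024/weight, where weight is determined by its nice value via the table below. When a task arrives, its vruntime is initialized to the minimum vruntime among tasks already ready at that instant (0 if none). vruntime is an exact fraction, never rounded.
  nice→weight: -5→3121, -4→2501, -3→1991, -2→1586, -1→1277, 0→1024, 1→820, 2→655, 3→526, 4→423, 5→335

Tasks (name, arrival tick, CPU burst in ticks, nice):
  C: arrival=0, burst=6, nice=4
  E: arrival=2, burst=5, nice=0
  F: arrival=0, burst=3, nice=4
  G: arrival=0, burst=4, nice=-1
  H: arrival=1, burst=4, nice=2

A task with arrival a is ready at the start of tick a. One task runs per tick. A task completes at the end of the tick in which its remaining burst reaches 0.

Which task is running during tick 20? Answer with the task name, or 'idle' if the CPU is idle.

t=0: vr[C=0 F=0 G=0] → run C
t=1: vr[C=1024/423 F=0 G=0 H=0] → run F
t=2: vr[C=1024/423 E=0 F=1024/423 G=0 H=0] → run E
t=3: vr[C=1024/423 E=1 F=1024/423 G=0 H=0] → run G
t=4: vr[C=1024/423 E=1 F=1024/423 G=1024/1277 H=0] → run H
t=5: vr[C=1024/423 E=1 F=1024/423 G=1024/1277 H=1024/655] → run G
t=6: vr[C=1024/423 E=1 F=1024/423 G=2048/1277 H=1024/655] → run E
t=7: vr[C=1024/423 E=2 F=1024/423 G=2048/1277 H=1024/655] → run H
t=8: vr[C=1024/423 E=2 F=1024/423 G=2048/1277 H=2048/655] → run G
t=9: vr[C=1024/423 E=2 F=1024/423 G=3072/1277 H=2048/655] → run E
t=10: vr[C=1024/423 E=3 F=1024/423 G=3072/1277 H=2048/655] → run G
t=11: vr[C=1024/423 E=3 F=1024/423 H=2048/655] → run C
t=12: vr[C=2048/423 E=3 F=1024/423 H=2048/655] → run F
t=13: vr[C=2048/423 E=3 F=2048/423 H=2048/655] → run E
t=14: vr[C=2048/423 E=4 F=2048/423 H=2048/655] → run H
t=15: vr[C=2048/423 E=4 F=2048/423 H=3072/655] → run E
t=16: vr[C=2048/423 F=2048/423 H=3072/655] → run H
t=17: vr[C=2048/423 F=2048/423] → run C
t=18: vr[C=1024/141 F=2048/423] → run F
t=19: vr[C=1024/141] → run C
t=20: vr[C=4096/423] → run C
t=21: vr[C=5120/423] → run C
t=22: (idle)
t=23: (idle)

running at tick 20 = C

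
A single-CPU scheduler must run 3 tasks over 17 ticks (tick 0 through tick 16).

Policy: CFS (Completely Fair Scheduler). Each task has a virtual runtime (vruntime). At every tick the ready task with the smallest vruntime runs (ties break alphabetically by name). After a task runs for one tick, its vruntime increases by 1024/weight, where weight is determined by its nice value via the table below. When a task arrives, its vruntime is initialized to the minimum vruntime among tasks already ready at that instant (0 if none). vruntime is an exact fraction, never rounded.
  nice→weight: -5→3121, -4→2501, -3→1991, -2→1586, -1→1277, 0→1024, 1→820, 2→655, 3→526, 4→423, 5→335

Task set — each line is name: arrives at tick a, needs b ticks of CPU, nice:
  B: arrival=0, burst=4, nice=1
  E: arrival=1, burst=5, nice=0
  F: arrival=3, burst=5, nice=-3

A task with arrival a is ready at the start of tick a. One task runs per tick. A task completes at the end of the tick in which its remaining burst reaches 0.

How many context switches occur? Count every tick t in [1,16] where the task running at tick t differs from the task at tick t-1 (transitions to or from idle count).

context switches = 12

t=0: vr[B=0] → run B
t=1: vr[B=256/205 E=256/205] → run B
t=2: vr[B=512/205 E=256/205] → run E
t=3: vr[B=512/205 E=461/205 F=461/205] → run E
t=4: vr[B=512/205 E=666/205 F=461/205] → run F
t=5: vr[B=512/205 E=666/205 F=1127771/408155] → run B
t=6: vr[B=768/205 E=666/205 F=1127771/408155] → run F
t=7: vr[B=768/205 E=666/205 F=1337691/408155] → run E
t=8: vr[B=768/205 E=871/205 F=1337691/408155] → run F
t=9: vr[B=768/205 E=871/205 F=1547611/408155] → run B
t=10: vr[E=871/205 F=1547611/408155] → run F
t=11: vr[E=871/205 F=1757531/408155] → run E
t=12: vr[E=1076/205 F=1757531/408155] → run F
t=13: vr[E=1076/205] → run E
t=14: (idle)
t=15: (idle)
t=16: (idle)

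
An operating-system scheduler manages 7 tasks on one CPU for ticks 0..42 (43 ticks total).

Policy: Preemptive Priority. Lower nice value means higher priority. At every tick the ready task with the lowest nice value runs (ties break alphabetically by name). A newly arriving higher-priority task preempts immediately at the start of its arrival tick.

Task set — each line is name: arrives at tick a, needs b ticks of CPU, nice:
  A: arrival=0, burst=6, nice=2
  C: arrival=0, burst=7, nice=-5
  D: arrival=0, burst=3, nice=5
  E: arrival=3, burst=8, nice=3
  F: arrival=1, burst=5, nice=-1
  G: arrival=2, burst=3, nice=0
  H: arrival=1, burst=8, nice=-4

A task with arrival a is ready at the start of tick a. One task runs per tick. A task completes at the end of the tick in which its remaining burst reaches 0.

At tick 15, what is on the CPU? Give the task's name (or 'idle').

t=0: ready={A,C,D} → run C
t=1: ready={A,C,D,F,H} → run C
t=2: ready={A,C,D,F,G,H} → run C
t=3: ready={A,C,D,E,F,G,H} → run C
t=4: ready={A,C,D,E,F,G,H} → run C
t=5: ready={A,C,D,E,F,G,H} → run C
t=6: ready={A,C,D,E,F,G,H} → run C
t=7: ready={A,D,E,F,G,H} → run H
t=8: ready={A,D,E,F,G,H} → run H
t=9: ready={A,D,E,F,G,H} → run H
t=10: ready={A,D,E,F,G,H} → run H
t=11: ready={A,D,E,F,G,H} → run H
t=12: ready={A,D,E,F,G,H} → run H
t=13: ready={A,D,E,F,G,H} → run H
t=14: ready={A,D,E,F,G,H} → run H
t=15: ready={A,D,E,F,G} → run F
t=16: ready={A,D,E,F,G} → run F
t=17: ready={A,D,E,F,G} → run F
t=18: ready={A,D,E,F,G} → run F
t=19: ready={A,D,E,F,G} → run F
t=20: ready={A,D,E,G} → run G
t=21: ready={A,D,E,G} → run G
t=22: ready={A,D,E,G} → run G
t=23: ready={A,D,E} → run A
t=24: ready={A,D,E} → run A
t=25: ready={A,D,E} → run A
t=26: ready={A,D,E} → run A
t=27: ready={A,D,E} → run A
t=28: ready={A,D,E} → run A
t=29: ready={D,E} → run E
t=30: ready={D,E} → run E
t=31: ready={D,E} → run E
t=32: ready={D,E} → run E
t=33: ready={D,E} → run E
t=34: ready={D,E} → run E
t=35: ready={D,E} → run E
t=36: ready={D,E} → run E
t=37: ready={D} → run D
t=38: ready={D} → run D
t=39: ready={D} → run D
t=40: (idle)
t=41: (idle)
t=42: (idle)

running at tick 15 = F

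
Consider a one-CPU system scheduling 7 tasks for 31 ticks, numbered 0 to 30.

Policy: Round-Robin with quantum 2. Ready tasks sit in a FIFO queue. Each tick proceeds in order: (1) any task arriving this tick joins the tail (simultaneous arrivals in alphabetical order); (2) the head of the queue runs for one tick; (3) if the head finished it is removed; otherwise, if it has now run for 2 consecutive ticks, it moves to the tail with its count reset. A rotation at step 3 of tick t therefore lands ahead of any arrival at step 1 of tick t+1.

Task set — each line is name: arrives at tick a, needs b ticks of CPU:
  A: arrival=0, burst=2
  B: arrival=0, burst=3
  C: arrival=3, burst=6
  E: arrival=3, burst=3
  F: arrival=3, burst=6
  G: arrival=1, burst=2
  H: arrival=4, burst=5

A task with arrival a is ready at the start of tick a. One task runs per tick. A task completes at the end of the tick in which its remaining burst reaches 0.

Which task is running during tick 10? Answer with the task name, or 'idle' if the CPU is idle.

t=0: queue=[A,B] q_used=0 → run A
t=1: queue=[A,B,G] q_used=1 → run A
t=2: queue=[B,G] q_used=0 → run B
t=3: queue=[B,G,C,E,F] q_used=1 → run B
t=4: queue=[G,C,E,F,B,H] q_used=0 → run G
t=5: queue=[G,C,E,F,B,H] q_used=1 → run G
t=6: queue=[C,E,F,B,H] q_used=0 → run C
t=7: queue=[C,E,F,B,H] q_used=1 → run C
t=8: queue=[E,F,B,H,C] q_used=0 → run E
t=9: queue=[E,F,B,H,C] q_used=1 → run E
t=10: queue=[F,B,H,C,E] q_used=0 → run F
t=11: queue=[F,B,H,C,E] q_used=1 → run F
t=12: queue=[B,H,C,E,F] q_used=0 → run B
t=13: queue=[H,C,E,F] q_used=0 → run H
t=14: queue=[H,C,E,F] q_used=1 → run H
t=15: queue=[C,E,F,H] q_used=0 → run C
t=16: queue=[C,E,F,H] q_used=1 → run C
t=17: queue=[E,F,H,C] q_used=0 → run E
t=18: queue=[F,H,C] q_used=0 → run F
t=19: queue=[F,H,C] q_used=1 → run F
t=20: queue=[H,C,F] q_used=0 → run H
t=21: queue=[H,C,F] q_used=1 → run H
t=22: queue=[C,F,H] q_used=0 → run C
t=23: queue=[C,F,H] q_used=1 → run C
t=24: queue=[F,H] q_used=0 → run F
t=25: queue=[F,H] q_used=1 → run F
t=26: queue=[H] q_used=0 → run H
t=27: (idle)
t=28: (idle)
t=29: (idle)
t=30: (idle)

running at tick 10 = F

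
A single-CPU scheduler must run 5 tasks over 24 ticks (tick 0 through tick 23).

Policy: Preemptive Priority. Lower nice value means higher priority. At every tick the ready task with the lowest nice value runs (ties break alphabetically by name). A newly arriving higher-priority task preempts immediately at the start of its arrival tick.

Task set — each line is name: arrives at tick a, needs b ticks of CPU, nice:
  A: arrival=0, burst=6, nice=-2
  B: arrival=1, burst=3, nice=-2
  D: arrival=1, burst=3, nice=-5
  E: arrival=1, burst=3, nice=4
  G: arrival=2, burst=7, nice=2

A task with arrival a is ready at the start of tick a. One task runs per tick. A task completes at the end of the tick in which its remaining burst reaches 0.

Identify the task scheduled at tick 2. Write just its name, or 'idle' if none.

t=0: ready={A} → run A
t=1: ready={A,B,D,E} → run D
t=2: ready={A,B,D,E,G} → run D
t=3: ready={A,B,D,E,G} → run D
t=4: ready={A,B,E,G} → run A
t=5: ready={A,B,E,G} → run A
t=6: ready={A,B,E,G} → run A
t=7: ready={A,B,E,G} → run A
t=8: ready={A,B,E,G} → run A
t=9: ready={B,E,G} → run B
t=10: ready={B,E,G} → run B
t=11: ready={B,E,G} → run B
t=12: ready={E,G} → run G
t=13: ready={E,G} → run G
t=14: ready={E,G} → run G
t=15: ready={E,G} → run G
t=16: ready={E,G} → run G
t=17: ready={E,G} → run G
t=18: ready={E,G} → run G
t=19: ready={E} → run E
t=20: ready={E} → run E
t=21: ready={E} → run E
t=22: (idle)
t=23: (idle)

running at tick 2 = D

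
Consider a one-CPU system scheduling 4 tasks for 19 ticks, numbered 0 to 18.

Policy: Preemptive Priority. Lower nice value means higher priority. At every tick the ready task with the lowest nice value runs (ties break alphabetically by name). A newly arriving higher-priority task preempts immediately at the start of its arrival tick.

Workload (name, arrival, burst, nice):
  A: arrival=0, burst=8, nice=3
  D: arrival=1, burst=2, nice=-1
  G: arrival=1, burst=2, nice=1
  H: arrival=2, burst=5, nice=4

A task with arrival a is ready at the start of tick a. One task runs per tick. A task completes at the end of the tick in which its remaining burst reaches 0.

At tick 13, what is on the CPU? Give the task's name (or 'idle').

running at tick 13 = H

t=0: ready={A} → run A
t=1: ready={A,D,G} → run D
t=2: ready={A,D,G,H} → run D
t=3: ready={A,G,H} → run G
t=4: ready={A,G,H} → run G
t=5: ready={A,H} → run A
t=6: ready={A,H} → run A
t=7: ready={A,H} → run A
t=8: ready={A,H} → run A
t=9: ready={A,H} → run A
t=10: ready={A,H} → run A
t=11: ready={A,H} → run A
t=12: ready={H} → run H
t=13: ready={H} → run H
t=14: ready={H} → run H
t=15: ready={H} → run H
t=16: ready={H} → run H
t=17: (idle)
t=18: (idle)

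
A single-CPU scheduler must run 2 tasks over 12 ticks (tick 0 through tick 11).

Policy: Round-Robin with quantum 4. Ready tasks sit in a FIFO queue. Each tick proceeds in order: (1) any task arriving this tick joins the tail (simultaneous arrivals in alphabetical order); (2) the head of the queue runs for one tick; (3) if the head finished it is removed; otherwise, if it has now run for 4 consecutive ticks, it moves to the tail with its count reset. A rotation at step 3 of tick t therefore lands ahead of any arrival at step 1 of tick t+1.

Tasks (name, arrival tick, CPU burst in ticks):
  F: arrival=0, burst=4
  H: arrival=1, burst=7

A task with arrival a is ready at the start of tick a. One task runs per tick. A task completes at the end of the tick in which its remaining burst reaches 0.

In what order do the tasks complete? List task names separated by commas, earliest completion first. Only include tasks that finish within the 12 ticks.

t=0: queue=[F] q_used=0 → run F
t=1: queue=[F,H] q_used=1 → run F
t=2: queue=[F,H] q_used=2 → run F
t=3: queue=[F,H] q_used=3 → run F
t=4: queue=[H] q_used=0 → run H
t=5: queue=[H] q_used=1 → run H
t=6: queue=[H] q_used=2 → run H
t=7: queue=[H] q_used=3 → run H
t=8: queue=[H] q_used=0 → run H
t=9: queue=[H] q_used=1 → run H
t=10: queue=[H] q_used=2 → run H
t=11: (idle)

completion order = F, H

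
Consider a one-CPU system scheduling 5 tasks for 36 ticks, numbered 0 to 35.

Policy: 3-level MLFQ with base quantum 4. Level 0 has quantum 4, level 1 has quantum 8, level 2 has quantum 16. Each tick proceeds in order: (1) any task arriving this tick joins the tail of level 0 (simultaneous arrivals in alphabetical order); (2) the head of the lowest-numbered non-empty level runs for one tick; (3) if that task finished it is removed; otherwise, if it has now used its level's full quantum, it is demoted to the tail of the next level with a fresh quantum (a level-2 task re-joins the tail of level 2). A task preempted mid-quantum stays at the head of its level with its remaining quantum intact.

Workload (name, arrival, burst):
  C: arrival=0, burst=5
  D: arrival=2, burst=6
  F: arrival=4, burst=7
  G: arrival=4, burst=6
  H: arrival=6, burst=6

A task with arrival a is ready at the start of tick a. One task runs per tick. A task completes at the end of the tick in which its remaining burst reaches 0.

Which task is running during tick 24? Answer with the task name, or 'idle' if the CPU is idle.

running at tick 24 = F

t=0: L0/L1/L2 = C/-/- → run C
t=1: L0/L1/L2 = C/-/- → run C
t=2: L0/L1/L2 = CD/-/- → run C
t=3: L0/L1/L2 = CD/-/- → run C
t=4: L0/L1/L2 = DFG/C/- → run D
t=5: L0/L1/L2 = DFG/C/- → run D
t=6: L0/L1/L2 = DFGH/C/- → run D
t=7: L0/L1/L2 = DFGH/C/- → run D
t=8: L0/L1/L2 = FGH/CD/- → run F
t=9: L0/L1/L2 = FGH/CD/- → run F
t=10: L0/L1/L2 = FGH/CD/- → run F
t=11: L0/L1/L2 = FGH/CD/- → run F
t=12: L0/L1/L2 = GH/CDF/- → run G
t=13: L0/L1/L2 = GH/CDF/- → run G
t=14: L0/L1/L2 = GH/CDF/- → run G
t=15: L0/L1/L2 = GH/CDF/- → run G
t=16: L0/L1/L2 = H/CDFG/- → run H
t=17: L0/L1/L2 = H/CDFG/- → run H
t=18: L0/L1/L2 = H/CDFG/- → run H
t=19: L0/L1/L2 = H/CDFG/- → run H
t=20: L0/L1/L2 = -/CDFGH/- → run C
t=21: L0/L1/L2 = -/DFGH/- → run D
t=22: L0/L1/L2 = -/DFGH/- → run D
t=23: L0/L1/L2 = -/FGH/- → run F
t=24: L0/L1/L2 = -/FGH/- → run F
t=25: L0/L1/L2 = -/FGH/- → run F
t=26: L0/L1/L2 = -/GH/- → run G
t=27: L0/L1/L2 = -/GH/- → run G
t=28: L0/L1/L2 = -/H/- → run H
t=29: L0/L1/L2 = -/H/- → run H
t=30: (idle)
t=31: (idle)
t=32: (idle)
t=33: (idle)
t=34: (idle)
t=35: (idle)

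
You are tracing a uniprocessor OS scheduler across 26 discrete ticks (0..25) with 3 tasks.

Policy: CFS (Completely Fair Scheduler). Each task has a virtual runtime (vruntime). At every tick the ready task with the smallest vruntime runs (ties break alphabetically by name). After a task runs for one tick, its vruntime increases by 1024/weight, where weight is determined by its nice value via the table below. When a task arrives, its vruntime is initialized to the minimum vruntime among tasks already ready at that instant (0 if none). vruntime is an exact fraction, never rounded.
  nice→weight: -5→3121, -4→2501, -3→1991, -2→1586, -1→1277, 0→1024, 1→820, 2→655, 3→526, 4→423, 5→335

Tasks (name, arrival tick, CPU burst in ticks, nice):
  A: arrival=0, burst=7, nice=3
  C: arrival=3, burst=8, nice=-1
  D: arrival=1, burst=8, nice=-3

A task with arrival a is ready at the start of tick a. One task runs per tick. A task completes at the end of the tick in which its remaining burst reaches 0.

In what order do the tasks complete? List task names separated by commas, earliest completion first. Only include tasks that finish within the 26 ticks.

completion order = D, C, A

t=0: vr[A=0] → run A
t=1: vr[A=512/263 D=512/263] → run A
t=2: vr[A=1024/263 D=512/263] → run D
t=3: vr[A=1024/263 C=1288704/523633 D=1288704/523633] → run C
t=4: vr[A=1024/263 C=2181875200/668679341 D=1288704/523633] → run D
t=5: vr[A=1024/263 C=2181875200/668679341 D=1558016/523633] → run D
t=6: vr[A=1024/263 C=2181875200/668679341 D=1827328/523633] → run C
t=7: vr[A=1024/263 C=2718075392/668679341 D=1827328/523633] → run D
t=8: vr[A=1024/263 C=2718075392/668679341 D=2096640/523633] → run A
t=9: vr[A=1536/263 C=2718075392/668679341 D=2096640/523633] → run D
t=10: vr[A=1536/263 C=2718075392/668679341 D=2365952/523633] → run C
t=11: vr[A=1536/263 C=3254275584/668679341 D=2365952/523633] → run D
t=12: vr[A=1536/263 C=3254275584/668679341 D=2635264/523633] → run C
t=13: vr[A=1536/263 C=3790475776/668679341 D=2635264/523633] → run D
t=14: vr[A=1536/263 C=3790475776/668679341 D=2904576/523633] → run D
t=15: vr[A=1536/263 C=3790475776/668679341] → run C
t=16: vr[A=1536/263 C=4326675968/668679341] → run A
t=17: vr[A=2048/263 C=4326675968/668679341] → run C
t=18: vr[A=2048/263 C=4862876160/668679341] → run C
t=19: vr[A=2048/263 C=5399076352/668679341] → run A
t=20: vr[A=2560/263 C=5399076352/668679341] → run C
t=21: vr[A=2560/263] → run A
t=22: vr[A=3072/263] → run A
t=23: (idle)
t=24: (idle)
t=25: (idle)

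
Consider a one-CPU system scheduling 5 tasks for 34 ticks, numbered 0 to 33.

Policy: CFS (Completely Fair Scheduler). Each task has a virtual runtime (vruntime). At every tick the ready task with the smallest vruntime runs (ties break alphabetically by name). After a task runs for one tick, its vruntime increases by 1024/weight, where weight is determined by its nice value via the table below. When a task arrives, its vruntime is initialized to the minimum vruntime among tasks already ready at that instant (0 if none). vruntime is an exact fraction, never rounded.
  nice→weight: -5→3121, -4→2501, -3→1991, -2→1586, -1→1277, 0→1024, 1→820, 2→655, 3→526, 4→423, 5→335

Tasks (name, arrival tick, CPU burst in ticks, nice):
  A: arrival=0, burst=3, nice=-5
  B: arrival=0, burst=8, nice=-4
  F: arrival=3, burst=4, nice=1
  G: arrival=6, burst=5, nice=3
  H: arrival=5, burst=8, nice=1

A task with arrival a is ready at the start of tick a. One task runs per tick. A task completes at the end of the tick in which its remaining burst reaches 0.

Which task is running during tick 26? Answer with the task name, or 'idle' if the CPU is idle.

running at tick 26 = G

t=0: vr[A=0 B=0] → run A
t=1: vr[A=1024/3121 B=0] → run B
t=2: vr[A=1024/3121 B=1024/2501] → run A
t=3: vr[A=2048/3121 B=1024/2501 F=1024/2501] → run B
t=4: vr[A=2048/3121 B=2048/2501 F=1024/2501] → run F
t=5: vr[A=2048/3121 B=2048/2501 F=20736/12505 H=2048/3121] → run A
t=6: vr[B=2048/2501 F=20736/12505 G=2048/3121 H=2048/3121] → run G
t=7: vr[B=2048/2501 F=20736/12505 G=2136576/820823 H=2048/3121] → run H
t=8: vr[B=2048/2501 F=20736/12505 G=2136576/820823 H=1218816/639805] → run B
t=9: vr[B=3072/2501 F=20736/12505 G=2136576/820823 H=1218816/639805] → run B
t=10: vr[B=4096/2501 F=20736/12505 G=2136576/820823 H=1218816/639805] → run B
t=11: vr[B=5120/2501 F=20736/12505 G=2136576/820823 H=1218816/639805] → run F
t=12: vr[B=5120/2501 F=36352/12505 G=2136576/820823 H=1218816/639805] → run H
t=13: vr[B=5120/2501 F=36352/12505 G=2136576/820823 H=2017792/639805] → run B
t=14: vr[B=6144/2501 F=36352/12505 G=2136576/820823 H=2017792/639805] → run B
t=15: vr[B=7168/2501 F=36352/12505 G=2136576/820823 H=2017792/639805] → run G
t=16: vr[B=7168/2501 F=36352/12505 G=3734528/820823 H=2017792/639805] → run B
t=17: vr[F=36352/12505 G=3734528/820823 H=2017792/639805] → run F
t=18: vr[F=51968/12505 G=3734528/820823 H=2017792/639805] → run H
t=19: vr[F=51968/12505 G=3734528/820823 H=2816768/639805] → run F
t=20: vr[G=3734528/820823 H=2816768/639805] → run H
t=21: vr[G=3734528/820823 H=3615744/639805] → run G
t=22: vr[G=5332480/820823 H=3615744/639805] → run H
t=23: vr[G=5332480/820823 H=882944/127961] → run G
t=24: vr[G=6930432/820823 H=882944/127961] → run H
t=25: vr[G=6930432/820823 H=5213696/639805] → run H
t=26: vr[G=6930432/820823 H=6012672/639805] → run G
t=27: vr[H=6012672/639805] → run H
t=28: (idle)
t=29: (idle)
t=30: (idle)
t=31: (idle)
t=32: (idle)
t=33: (idle)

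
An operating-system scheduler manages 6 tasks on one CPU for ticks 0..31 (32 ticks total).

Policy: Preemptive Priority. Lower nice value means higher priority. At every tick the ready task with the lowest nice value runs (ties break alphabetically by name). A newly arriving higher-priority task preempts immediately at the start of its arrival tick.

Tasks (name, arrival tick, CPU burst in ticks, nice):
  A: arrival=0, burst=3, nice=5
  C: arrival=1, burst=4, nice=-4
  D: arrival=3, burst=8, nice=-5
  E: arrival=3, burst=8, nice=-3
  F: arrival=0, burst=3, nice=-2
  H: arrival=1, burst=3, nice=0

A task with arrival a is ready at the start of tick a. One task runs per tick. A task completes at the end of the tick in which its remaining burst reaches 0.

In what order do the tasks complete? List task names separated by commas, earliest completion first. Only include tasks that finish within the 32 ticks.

completion order = D, C, E, F, H, A

t=0: ready={A,F} → run F
t=1: ready={A,C,F,H} → run C
t=2: ready={A,C,F,H} → run C
t=3: ready={A,C,D,E,F,H} → run D
t=4: ready={A,C,D,E,F,H} → run D
t=5: ready={A,C,D,E,F,H} → run D
t=6: ready={A,C,D,E,F,H} → run D
t=7: ready={A,C,D,E,F,H} → run D
t=8: ready={A,C,D,E,F,H} → run D
t=9: ready={A,C,D,E,F,H} → run D
t=10: ready={A,C,D,E,F,H} → run D
t=11: ready={A,C,E,F,H} → run C
t=12: ready={A,C,E,F,H} → run C
t=13: ready={A,E,F,H} → run E
t=14: ready={A,E,F,H} → run E
t=15: ready={A,E,F,H} → run E
t=16: ready={A,E,F,H} → run E
t=17: ready={A,E,F,H} → run E
t=18: ready={A,E,F,H} → run E
t=19: ready={A,E,F,H} → run E
t=20: ready={A,E,F,H} → run E
t=21: ready={A,F,H} → run F
t=22: ready={A,F,H} → run F
t=23: ready={A,H} → run H
t=24: ready={A,H} → run H
t=25: ready={A,H} → run H
t=26: ready={A} → run A
t=27: ready={A} → run A
t=28: ready={A} → run A
t=29: (idle)
t=30: (idle)
t=31: (idle)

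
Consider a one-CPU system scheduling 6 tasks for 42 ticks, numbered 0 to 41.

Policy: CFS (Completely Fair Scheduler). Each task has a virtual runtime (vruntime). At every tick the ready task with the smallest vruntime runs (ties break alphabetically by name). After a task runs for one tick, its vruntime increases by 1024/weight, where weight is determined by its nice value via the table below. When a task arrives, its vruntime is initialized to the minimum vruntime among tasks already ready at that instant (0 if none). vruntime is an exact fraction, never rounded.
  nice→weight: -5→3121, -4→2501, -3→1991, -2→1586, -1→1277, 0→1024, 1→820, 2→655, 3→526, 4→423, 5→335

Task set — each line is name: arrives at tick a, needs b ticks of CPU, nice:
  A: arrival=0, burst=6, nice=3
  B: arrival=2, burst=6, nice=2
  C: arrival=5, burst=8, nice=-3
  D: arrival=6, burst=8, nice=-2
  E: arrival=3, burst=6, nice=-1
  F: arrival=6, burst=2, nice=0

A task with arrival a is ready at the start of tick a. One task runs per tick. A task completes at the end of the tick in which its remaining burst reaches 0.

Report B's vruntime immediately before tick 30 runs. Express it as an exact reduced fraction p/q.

t=0: vr[A=0] → run A
t=1: vr[A=512/263] → run A
t=2: vr[A=1024/263 B=1024/263] → run A
t=3: vr[A=1536/263 B=1024/263 E=1024/263] → run B
t=4: vr[A=1536/263 B=940032/172265 E=1024/263] → run E
t=5: vr[A=1536/263 B=940032/172265 C=1576960/335851 E=1576960/335851] → run C
t=6: vr[A=1536/263 B=940032/172265 C=3483638784/668679341 D=1576960/335851 E=1576960/335851 F=1576960/335851] → run D
t=7: vr[A=1536/263 B=940032/172265 C=3483638784/668679341 D=1422484992/266329843 E=1576960/335851 F=1576960/335851] → run E
t=8: vr[A=1536/263 B=940032/172265 C=3483638784/668679341 D=1422484992/266329843 E=1846272/335851 F=1576960/335851] → run F
t=9: vr[A=1536/263 B=940032/172265 C=3483638784/668679341 D=1422484992/266329843 E=1846272/335851 F=1912811/335851] → run C
t=10: vr[A=1536/263 B=940032/172265 C=3827550208/668679341 D=1422484992/266329843 E=1846272/335851 F=1912811/335851] → run D
t=11: vr[A=1536/263 B=940032/172265 C=3827550208/668679341 D=1594440704/266329843 E=1846272/335851 F=1912811/335851] → run B
t=12: vr[A=1536/263 B=1209344/172265 C=3827550208/668679341 D=1594440704/266329843 E=1846272/335851 F=1912811/335851] → run E
t=13: vr[A=1536/263 B=1209344/172265 C=3827550208/668679341 D=1594440704/266329843 E=2115584/335851 F=1912811/335851] → run F
t=14: vr[A=1536/263 B=1209344/172265 C=3827550208/668679341 D=1594440704/266329843 E=2115584/335851] → run C
t=15: vr[A=1536/263 B=1209344/172265 C=4171461632/668679341 D=1594440704/266329843 E=2115584/335851] → run A
t=16: vr[A=2048/263 B=1209344/172265 C=4171461632/668679341 D=1594440704/266329843 E=2115584/335851] → run D
t=17: vr[A=2048/263 B=1209344/172265 C=4171461632/668679341 D=1766396416/266329843 E=2115584/335851] → run C
t=18: vr[A=2048/263 B=1209344/172265 C=4515373056/668679341 D=1766396416/266329843 E=2115584/335851] → run E
t=19: vr[A=2048/263 B=1209344/172265 C=4515373056/668679341 D=1766396416/266329843 E=2384896/335851] → run D
t=20: vr[A=2048/263 B=1209344/172265 C=4515373056/668679341 D=1938352128/266329843 E=2384896/335851] → run C
t=21: vr[A=2048/263 B=1209344/172265 C=4859284480/668679341 D=1938352128/266329843 E=2384896/335851] → run B
t=22: vr[A=2048/263 B=1478656/172265 C=4859284480/668679341 D=1938352128/266329843 E=2384896/335851] → run E
t=23: vr[A=2048/263 B=1478656/172265 C=4859284480/668679341 D=1938352128/266329843 E=2654208/335851] → run C
t=24: vr[A=2048/263 B=1478656/172265 C=5203195904/668679341 D=1938352128/266329843 E=2654208/335851] → run D
t=25: vr[A=2048/263 B=1478656/172265 C=5203195904/668679341 D=2110307840/266329843 E=2654208/335851] → run C
t=26: vr[A=2048/263 B=1478656/172265 C=5547107328/668679341 D=2110307840/266329843 E=2654208/335851] → run A
t=27: vr[A=2560/263 B=1478656/172265 C=5547107328/668679341 D=2110307840/266329843 E=2654208/335851] → run E
t=28: vr[A=2560/263 B=1478656/172265 C=5547107328/668679341 D=2110307840/266329843] → run D
t=29: vr[A=2560/263 B=1478656/172265 C=5547107328/668679341 D=2282263552/266329843] → run C
t=30: vr[A=2560/263 B=1478656/172265 D=2282263552/266329843] → run D
t=31: vr[A=2560/263 B=1478656/172265 D=2454219264/266329843] → run B
t=32: vr[A=2560/263 B=1747968/172265 D=2454219264/266329843] → run D
t=33: vr[A=2560/263 B=1747968/172265] → run A
t=34: vr[B=1747968/172265] → run B
t=35: vr[B=403456/34453] → run B
t=36: (idle)
t=37: (idle)
t=38: (idle)
t=39: (idle)
t=40: (idle)
t=41: (idle)

vruntime(B, start of tick 30) = 1478656/172265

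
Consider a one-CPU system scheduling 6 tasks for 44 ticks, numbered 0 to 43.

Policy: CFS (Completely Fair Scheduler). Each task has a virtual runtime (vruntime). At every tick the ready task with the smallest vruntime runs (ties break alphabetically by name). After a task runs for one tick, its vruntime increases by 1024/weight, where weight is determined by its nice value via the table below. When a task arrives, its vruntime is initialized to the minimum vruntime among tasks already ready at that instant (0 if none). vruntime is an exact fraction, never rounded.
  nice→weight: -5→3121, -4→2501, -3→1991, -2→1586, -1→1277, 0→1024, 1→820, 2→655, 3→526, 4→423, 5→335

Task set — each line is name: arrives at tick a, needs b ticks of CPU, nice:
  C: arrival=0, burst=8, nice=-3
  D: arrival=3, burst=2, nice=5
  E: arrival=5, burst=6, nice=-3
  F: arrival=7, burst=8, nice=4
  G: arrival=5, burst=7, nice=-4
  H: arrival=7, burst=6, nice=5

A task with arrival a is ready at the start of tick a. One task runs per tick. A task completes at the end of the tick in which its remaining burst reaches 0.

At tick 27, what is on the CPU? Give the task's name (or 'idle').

t=0: vr[C=0] → run C
t=1: vr[C=1024/1991] → run C
t=2: vr[C=2048/1991] → run C
t=3: vr[C=3072/1991 D=3072/1991] → run C
t=4: vr[C=4096/1991 D=3072/1991] → run D
t=5: vr[C=4096/1991 D=3067904/666985 E=4096/1991 G=4096/1991] → run C
t=6: vr[C=5120/1991 D=3067904/666985 E=4096/1991 G=4096/1991] → run E
t=7: vr[C=5120/1991 D=3067904/666985 E=5120/1991 F=4096/1991 G=4096/1991 H=4096/1991] → run F
t=8: vr[C=5120/1991 D=3067904/666985 E=5120/1991 F=3771392/842193 G=4096/1991 H=4096/1991] → run G
t=9: vr[C=5120/1991 D=3067904/666985 E=5120/1991 F=3771392/842193 G=12282880/4979491 H=4096/1991] → run H
t=10: vr[C=5120/1991 D=3067904/666985 E=5120/1991 F=3771392/842193 G=12282880/4979491 H=3410944/666985] → run G
t=11: vr[C=5120/1991 D=3067904/666985 E=5120/1991 F=3771392/842193 G=14321664/4979491 H=3410944/666985] → run C
t=12: vr[C=6144/1991 D=3067904/666985 E=5120/1991 F=3771392/842193 G=14321664/4979491 H=3410944/666985] → run E
t=13: vr[C=6144/1991 D=3067904/666985 E=6144/1991 F=3771392/842193 G=14321664/4979491 H=3410944/666985] → run G
t=14: vr[C=6144/1991 D=3067904/666985 E=6144/1991 F=3771392/842193 G=16360448/4979491 H=3410944/666985] → run C
t=15: vr[C=7168/1991 D=3067904/666985 E=6144/1991 F=3771392/842193 G=16360448/4979491 H=3410944/666985] → run E
t=16: vr[C=7168/1991 D=3067904/666985 E=7168/1991 F=3771392/842193 G=16360448/4979491 H=3410944/666985] → run G
t=17: vr[C=7168/1991 D=3067904/666985 E=7168/1991 F=3771392/842193 G=18399232/4979491 H=3410944/666985] → run C
t=18: vr[D=3067904/666985 E=7168/1991 F=3771392/842193 G=18399232/4979491 H=3410944/666985] → run E
t=19: vr[D=3067904/666985 E=8192/1991 F=3771392/842193 G=18399232/4979491 H=3410944/666985] → run G
t=20: vr[D=3067904/666985 E=8192/1991 F=3771392/842193 G=20438016/4979491 H=3410944/666985] → run G
t=21: vr[D=3067904/666985 E=8192/1991 F=3771392/842193 G=22476800/4979491 H=3410944/666985] → run E
t=22: vr[D=3067904/666985 E=9216/1991 F=3771392/842193 G=22476800/4979491 H=3410944/666985] → run F
t=23: vr[D=3067904/666985 E=9216/1991 F=5810176/842193 G=22476800/4979491 H=3410944/666985] → run G
t=24: vr[D=3067904/666985 E=9216/1991 F=5810176/842193 H=3410944/666985] → run D
t=25: vr[E=9216/1991 F=5810176/842193 H=3410944/666985] → run E
t=26: vr[F=5810176/842193 H=3410944/666985] → run H
t=27: vr[F=5810176/842193 H=5449728/666985] → run F
t=28: vr[F=2616320/280731 H=5449728/666985] → run H
t=29: vr[F=2616320/280731 H=7488512/666985] → run F
t=30: vr[F=9887744/842193 H=7488512/666985] → run H
t=31: vr[F=9887744/842193 H=9527296/666985] → run F
t=32: vr[F=11926528/842193 H=9527296/666985] → run F
t=33: vr[F=4655104/280731 H=9527296/666985] → run H
t=34: vr[F=4655104/280731 H=2313216/133397] → run F
t=35: vr[F=16004096/842193 H=2313216/133397] → run H
t=36: vr[F=16004096/842193] → run F
t=37: (idle)
t=38: (idle)
t=39: (idle)
t=40: (idle)
t=41: (idle)
t=42: (idle)
t=43: (idle)

running at tick 27 = F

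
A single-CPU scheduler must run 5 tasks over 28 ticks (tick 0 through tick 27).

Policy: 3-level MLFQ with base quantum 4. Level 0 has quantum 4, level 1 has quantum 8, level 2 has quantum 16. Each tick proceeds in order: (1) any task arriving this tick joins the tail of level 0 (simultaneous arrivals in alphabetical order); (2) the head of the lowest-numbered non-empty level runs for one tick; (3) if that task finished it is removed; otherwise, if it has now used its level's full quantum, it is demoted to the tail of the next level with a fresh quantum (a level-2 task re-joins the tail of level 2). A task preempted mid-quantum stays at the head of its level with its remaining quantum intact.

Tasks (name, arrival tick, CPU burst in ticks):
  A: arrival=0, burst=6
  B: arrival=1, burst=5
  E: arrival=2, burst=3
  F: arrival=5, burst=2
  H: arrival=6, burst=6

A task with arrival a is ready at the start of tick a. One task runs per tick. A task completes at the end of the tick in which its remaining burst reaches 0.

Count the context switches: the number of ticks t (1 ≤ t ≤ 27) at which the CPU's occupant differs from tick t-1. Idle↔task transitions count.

context switches = 8

t=0: L0/L1/L2 = A/-/- → run A
t=1: L0/L1/L2 = AB/-/- → run A
t=2: L0/L1/L2 = ABE/-/- → run A
t=3: L0/L1/L2 = ABE/-/- → run A
t=4: L0/L1/L2 = BE/A/- → run B
t=5: L0/L1/L2 = BEF/A/- → run B
t=6: L0/L1/L2 = BEFH/A/- → run B
t=7: L0/L1/L2 = BEFH/A/- → run B
t=8: L0/L1/L2 = EFH/AB/- → run E
t=9: L0/L1/L2 = EFH/AB/- → run E
t=10: L0/L1/L2 = EFH/AB/- → run E
t=11: L0/L1/L2 = FH/AB/- → run F
t=12: L0/L1/L2 = FH/AB/- → run F
t=13: L0/L1/L2 = H/AB/- → run H
t=14: L0/L1/L2 = H/AB/- → run H
t=15: L0/L1/L2 = H/AB/- → run H
t=16: L0/L1/L2 = H/AB/- → run H
t=17: L0/L1/L2 = -/ABH/- → run A
t=18: L0/L1/L2 = -/ABH/- → run A
t=19: L0/L1/L2 = -/BH/- → run B
t=20: L0/L1/L2 = -/H/- → run H
t=21: L0/L1/L2 = -/H/- → run H
t=22: (idle)
t=23: (idle)
t=24: (idle)
t=25: (idle)
t=26: (idle)
t=27: (idle)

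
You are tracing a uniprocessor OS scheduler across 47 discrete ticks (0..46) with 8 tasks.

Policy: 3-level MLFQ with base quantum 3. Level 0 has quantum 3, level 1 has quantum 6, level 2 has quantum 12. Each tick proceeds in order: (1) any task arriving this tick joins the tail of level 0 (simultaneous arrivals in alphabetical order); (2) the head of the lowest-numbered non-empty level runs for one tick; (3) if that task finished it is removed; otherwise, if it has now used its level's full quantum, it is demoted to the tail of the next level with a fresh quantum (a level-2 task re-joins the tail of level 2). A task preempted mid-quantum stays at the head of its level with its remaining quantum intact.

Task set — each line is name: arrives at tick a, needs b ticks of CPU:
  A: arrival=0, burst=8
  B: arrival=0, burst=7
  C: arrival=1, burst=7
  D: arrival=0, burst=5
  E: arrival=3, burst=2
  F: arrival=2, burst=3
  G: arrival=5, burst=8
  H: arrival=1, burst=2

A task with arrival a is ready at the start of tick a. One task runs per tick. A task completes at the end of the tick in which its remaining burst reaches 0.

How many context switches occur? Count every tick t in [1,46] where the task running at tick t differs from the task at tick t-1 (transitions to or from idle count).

context switches = 13

t=0: L0/L1/L2 = ABD/-/- → run A
t=1: L0/L1/L2 = ABDCH/-/- → run A
t=2: L0/L1/L2 = ABDCHF/-/- → run A
t=3: L0/L1/L2 = BDCHFE/A/- → run B
t=4: L0/L1/L2 = BDCHFE/A/- → run B
t=5: L0/L1/L2 = BDCHFEG/A/- → run B
t=6: L0/L1/L2 = DCHFEG/AB/- → run D
t=7: L0/L1/L2 = DCHFEG/AB/- → run D
t=8: L0/L1/L2 = DCHFEG/AB/- → run D
t=9: L0/L1/L2 = CHFEG/ABD/- → run C
t=10: L0/L1/L2 = CHFEG/ABD/- → run C
t=11: L0/L1/L2 = CHFEG/ABD/- → run C
t=12: L0/L1/L2 = HFEG/ABDC/- → run H
t=13: L0/L1/L2 = HFEG/ABDC/- → run H
t=14: L0/L1/L2 = FEG/ABDC/- → run F
t=15: L0/L1/L2 = FEG/ABDC/- → run F
t=16: L0/L1/L2 = FEG/ABDC/- → run F
t=17: L0/L1/L2 = EG/ABDC/- → run E
t=18: L0/L1/L2 = EG/ABDC/- → run E
t=19: L0/L1/L2 = G/ABDC/- → run G
t=20: L0/L1/L2 = G/ABDC/- → run G
t=21: L0/L1/L2 = G/ABDC/- → run G
t=22: L0/L1/L2 = -/ABDCG/- → run A
t=23: L0/L1/L2 = -/ABDCG/- → run A
t=24: L0/L1/L2 = -/ABDCG/- → run A
t=25: L0/L1/L2 = -/ABDCG/- → run A
t=26: L0/L1/L2 = -/ABDCG/- → run A
t=27: L0/L1/L2 = -/BDCG/- → run B
t=28: L0/L1/L2 = -/BDCG/- → run B
t=29: L0/L1/L2 = -/BDCG/- → run B
t=30: L0/L1/L2 = -/BDCG/- → run B
t=31: L0/L1/L2 = -/DCG/- → run D
t=32: L0/L1/L2 = -/DCG/- → run D
t=33: L0/L1/L2 = -/CG/- → run C
t=34: L0/L1/L2 = -/CG/- → run C
t=35: L0/L1/L2 = -/CG/- → run C
t=36: L0/L1/L2 = -/CG/- → run C
t=37: L0/L1/L2 = -/G/- → run G
t=38: L0/L1/L2 = -/G/- → run G
t=39: L0/L1/L2 = -/G/- → run G
t=40: L0/L1/L2 = -/G/- → run G
t=41: L0/L1/L2 = -/G/- → run G
t=42: (idle)
t=43: (idle)
t=44: (idle)
t=45: (idle)
t=46: (idle)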